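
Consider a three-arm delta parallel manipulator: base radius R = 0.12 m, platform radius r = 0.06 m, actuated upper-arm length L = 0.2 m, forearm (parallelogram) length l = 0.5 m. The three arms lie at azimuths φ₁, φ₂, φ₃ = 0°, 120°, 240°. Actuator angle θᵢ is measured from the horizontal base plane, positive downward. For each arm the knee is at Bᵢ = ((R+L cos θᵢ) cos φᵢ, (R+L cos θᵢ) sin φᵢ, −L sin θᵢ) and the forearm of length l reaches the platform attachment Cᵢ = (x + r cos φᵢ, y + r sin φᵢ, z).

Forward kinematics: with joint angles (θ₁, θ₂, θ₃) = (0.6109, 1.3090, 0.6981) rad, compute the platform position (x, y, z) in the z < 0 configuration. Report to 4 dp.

(0.1239, -0.1754, -0.5722)

φ1=0.0°: virtual centre (0.2238, 0.0000, -0.1147), radius l
centre 2 = (0.1118·cos120.0°, 0.1118·sin120.0°, -0.1932) = (-0.0559, 0.0968, -0.1932)
centre 3 = (0.2132·cos240.0°, 0.2132·sin240.0°, -0.1286) = (-0.1066, -0.1846, -0.1286)
eliminate P² terms by subtracting sphere 1 from 2 and 3
linear system: -0.5594x+0.1936y = -0.0134−-0.1569z; -0.6609x+-0.3693y = -0.0013−-0.0277z
Cramer: x(z) = 0.0156-0.1893z;  y(z) = -0.0244+0.2638z
quadratic in z: (1.1054)z²+(0.2954)z+(-0.1929)=0, √Δ=0.9696 → z ∈ {-0.5722, 0.3050}; z = -0.5722 (taking z<0)
x = 0.1239, y = -0.1754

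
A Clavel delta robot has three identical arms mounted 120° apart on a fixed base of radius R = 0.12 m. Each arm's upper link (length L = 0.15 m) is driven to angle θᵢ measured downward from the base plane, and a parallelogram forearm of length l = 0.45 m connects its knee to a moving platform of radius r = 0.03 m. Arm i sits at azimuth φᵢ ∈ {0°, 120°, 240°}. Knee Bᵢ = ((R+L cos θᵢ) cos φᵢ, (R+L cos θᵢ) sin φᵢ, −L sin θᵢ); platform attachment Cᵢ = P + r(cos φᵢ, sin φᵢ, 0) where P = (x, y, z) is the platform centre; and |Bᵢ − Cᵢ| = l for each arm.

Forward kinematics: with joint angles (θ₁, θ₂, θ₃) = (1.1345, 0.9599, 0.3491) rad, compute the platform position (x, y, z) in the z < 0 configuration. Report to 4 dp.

arm 1 at φ=0.0°: ρ1 = 0.1534;  O1 = (0.1534, 0.0000, -0.1359)
φ2=120.0°: virtual centre (-0.0880, 0.1525, -0.1229), radius l
arm 3 at φ=240.0°: ρ3 = 0.2310;  O3 = (-0.1155, -0.2000, -0.0513)
|O₂|²−|O₁|² = 0.0041;  |O₃|²−|O₁|² = 0.0140
[-0.4828 0.3049 0.0262]·P = 0.0041;  [-0.5377 -0.4000 0.1693]·P = 0.0140
det = 0.3571;  x = -0.0165+0.1738z,  y = -0.0127+0.1895z
quadratic in z: (1.0661)z²+(0.2080)z+(-0.1550)=0, √Δ=0.8392 → z ∈ {-0.4911, 0.2960}; z = -0.4911 (taking z<0)
x = -0.1019, y = -0.1058

(-0.1019, -0.1058, -0.4911)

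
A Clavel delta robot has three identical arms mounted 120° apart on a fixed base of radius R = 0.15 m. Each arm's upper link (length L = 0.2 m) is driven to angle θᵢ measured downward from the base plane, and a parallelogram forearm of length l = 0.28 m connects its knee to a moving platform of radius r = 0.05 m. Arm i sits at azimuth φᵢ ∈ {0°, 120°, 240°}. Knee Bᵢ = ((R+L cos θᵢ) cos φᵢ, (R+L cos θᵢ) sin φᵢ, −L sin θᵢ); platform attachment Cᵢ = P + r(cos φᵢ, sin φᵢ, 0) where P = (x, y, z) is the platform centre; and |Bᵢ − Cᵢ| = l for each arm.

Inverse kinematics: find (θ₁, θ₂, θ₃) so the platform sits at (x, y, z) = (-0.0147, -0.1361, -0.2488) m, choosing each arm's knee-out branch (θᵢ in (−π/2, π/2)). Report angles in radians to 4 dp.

arm 1 (φ=0.0°): x'=-0.0147, y'=-0.1361
  A cos θ + B sin θ = C:  0.1147·cos θ + -0.2488·sin θ = -0.1380
  γ=atan2(-0.2488,0.1147)=-1.1388;  ψ=arccos(-0.5035)=2.0985;  θ1=γ+ψ≈0.9597
φ2=120.0° → target in arm frame (-0.1105, 0.0808)
  A=0.2105, B=-0.2488, C=(l²−L²−A²−y'²−z²)/(2L)=-0.1859
  √(A²+B²)=0.3259;  θ2 = -0.8686+2.1776 ≈ 1.3091
arm 3 (φ=240.0°): x'=0.1252, y'=0.0553
  e−x'=-0.0252;  (l²−L²−(e−x')²−y'²−z²)/2L = -0.0680
  γ=atan2(-0.2488,-0.0252)=-1.6718;  ψ=arccos(-0.2719)=1.8462;  θ3=γ+ψ≈0.1744

θ₁ = 0.9597, θ₂ = 1.3091, θ₃ = 0.1744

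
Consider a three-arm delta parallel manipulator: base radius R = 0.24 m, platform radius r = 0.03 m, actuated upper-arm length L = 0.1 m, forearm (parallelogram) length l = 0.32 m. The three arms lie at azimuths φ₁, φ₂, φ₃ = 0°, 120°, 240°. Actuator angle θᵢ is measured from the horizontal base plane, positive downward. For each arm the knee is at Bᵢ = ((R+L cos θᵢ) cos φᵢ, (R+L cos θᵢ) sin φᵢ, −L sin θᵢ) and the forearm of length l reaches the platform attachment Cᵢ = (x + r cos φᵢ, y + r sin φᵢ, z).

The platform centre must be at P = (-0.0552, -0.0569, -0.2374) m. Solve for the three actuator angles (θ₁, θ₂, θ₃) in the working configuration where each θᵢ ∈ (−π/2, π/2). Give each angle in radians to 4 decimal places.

φ1=0.0° → target in arm frame (-0.0552, -0.0569)
  A=0.2652, B=-0.2374, C=(l²−L²−A²−y'²−z²)/(2L)=-0.1876
  γ=atan2(-0.2374,0.2652)=-0.7301;  ψ=arccos(-0.5272)=2.1261;  θ1=γ+ψ≈1.3959
arm 2 (φ=120.0°): x'=-0.0217, y'=0.0763
  A=0.2317, B=-0.2374, C=(l²−L²−A²−y'²−z²)/(2L)=-0.1172
  γ=atan2(-0.2374,0.2317)=-0.7976;  ψ=arccos(-0.3534)=1.9320;  θ2=γ+ψ≈1.1344
arm 3 (φ=240.0°): x'=0.0769, y'=-0.0194
  e−x'=0.1331;  (l²−L²−(e−x')²−y'²−z²)/2L = 0.0897
  θ3 = atan2(B,A) + arccos(C/0.2722) = 0.1751

θ₁ = 1.3959, θ₂ = 1.1344, θ₃ = 0.1751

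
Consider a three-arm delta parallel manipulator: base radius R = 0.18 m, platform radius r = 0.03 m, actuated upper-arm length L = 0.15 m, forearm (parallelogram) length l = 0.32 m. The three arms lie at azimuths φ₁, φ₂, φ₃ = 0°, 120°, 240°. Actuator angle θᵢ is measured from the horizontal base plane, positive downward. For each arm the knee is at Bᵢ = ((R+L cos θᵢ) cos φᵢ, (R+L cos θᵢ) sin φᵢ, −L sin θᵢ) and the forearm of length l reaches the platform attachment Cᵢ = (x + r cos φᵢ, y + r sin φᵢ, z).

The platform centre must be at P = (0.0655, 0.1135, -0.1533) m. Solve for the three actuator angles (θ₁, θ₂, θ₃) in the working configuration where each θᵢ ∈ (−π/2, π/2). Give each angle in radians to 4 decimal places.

θ₁ = -0.2615, θ₂ = -0.2621, θ₃ = 1.3088

rotate P by −φ1: (0.0655, 0.1135, -0.1533)
  e−x'=0.0845;  (l²−L²−(e−x')²−y'²−z²)/2L = 0.1213
  θ1 = atan2(B,A) + arccos(C/0.1750) = -0.2615
rotate P by −φ2: (0.0655, -0.1135, -0.1533)
  e−x'=0.0845;  (l²−L²−(e−x')²−y'²−z²)/2L = 0.1213
  √(A²+B²)=0.1750;  θ2 = -1.0672+0.8051 ≈ -0.2621
arm 3 (φ=240.0°): x'=-0.1310, y'=0.0000
  A=0.2810, B=-0.1533, C=(l²−L²−A²−y'²−z²)/(2L)=-0.0753
  γ=atan2(-0.1533,0.2810)=-0.4994;  ψ=arccos(-0.2352)=1.8082;  θ3=γ+ψ≈1.3088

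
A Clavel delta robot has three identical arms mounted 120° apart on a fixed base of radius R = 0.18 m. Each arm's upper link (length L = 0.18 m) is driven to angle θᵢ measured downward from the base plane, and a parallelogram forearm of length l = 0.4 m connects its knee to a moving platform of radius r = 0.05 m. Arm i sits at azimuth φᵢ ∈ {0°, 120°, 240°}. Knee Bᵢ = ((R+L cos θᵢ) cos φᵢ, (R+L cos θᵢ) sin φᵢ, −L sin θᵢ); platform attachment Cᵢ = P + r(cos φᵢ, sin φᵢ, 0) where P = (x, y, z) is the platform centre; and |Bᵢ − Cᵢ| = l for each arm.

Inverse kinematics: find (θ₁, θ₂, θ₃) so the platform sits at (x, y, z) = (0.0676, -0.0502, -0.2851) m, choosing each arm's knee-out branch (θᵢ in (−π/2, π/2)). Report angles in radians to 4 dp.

φ1=0.0° → target in arm frame (0.0676, -0.0502)
  e−x'=0.0624;  (l²−L²−(e−x')²−y'²−z²)/2L = 0.1108
  √(A²+B²)=0.2918;  θ1 = -1.3553+1.1812 ≈ -0.1741
φ2=120.0° → target in arm frame (-0.0773, -0.0334)
  A=0.2073, B=-0.2851, C=(l²−L²−A²−y'²−z²)/(2L)=0.0062
  √(A²+B²)=0.3525;  θ2 = -0.9422+1.5532 ≈ 0.6110
φ3=240.0° → target in arm frame (0.0097, 0.0836)
  A cos θ + B sin θ = C:  0.1203·cos θ + -0.2851·sin θ = 0.0690
  γ=atan2(-0.2851,0.1203)=-1.1714;  ψ=arccos(0.2230)=1.3459;  θ3=γ+ψ≈0.1745

θ₁ = -0.1741, θ₂ = 0.6110, θ₃ = 0.1745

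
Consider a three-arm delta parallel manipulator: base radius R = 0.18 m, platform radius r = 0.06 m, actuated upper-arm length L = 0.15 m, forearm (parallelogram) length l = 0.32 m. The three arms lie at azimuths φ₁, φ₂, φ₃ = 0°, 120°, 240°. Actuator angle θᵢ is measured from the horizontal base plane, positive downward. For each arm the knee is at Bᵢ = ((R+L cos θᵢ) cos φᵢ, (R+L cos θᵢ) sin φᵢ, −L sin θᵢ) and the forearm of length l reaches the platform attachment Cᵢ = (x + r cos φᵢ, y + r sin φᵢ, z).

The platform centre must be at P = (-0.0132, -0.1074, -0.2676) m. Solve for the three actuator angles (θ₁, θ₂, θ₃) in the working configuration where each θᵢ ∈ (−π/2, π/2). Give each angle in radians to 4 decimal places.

rotate P by −φ1: (-0.0132, -0.1074, -0.2676)
  e−x'=0.1332;  (l²−L²−(e−x')²−y'²−z²)/2L = -0.0700
  √(A²+B²)=0.2989;  θ1 = -1.1089+1.8070 ≈ 0.6981
rotate P by −φ2: (-0.0864, 0.0651, -0.2676)
  A cos θ + B sin θ = C:  0.2064·cos θ + -0.2676·sin θ = -0.1285
  √(A²+B²)=0.3380;  θ2 = -0.9138+1.9609 ≈ 1.0471
rotate P by −φ3: (0.0996, 0.0423, -0.2676)
  A=0.0204, B=-0.2676, C=(l²−L²−A²−y'²−z²)/(2L)=0.0203
  γ=atan2(-0.2676,0.0204)=-1.4948;  ψ=arccos(0.0756)=1.4951;  θ3=γ+ψ≈0.0004

θ₁ = 0.6981, θ₂ = 1.0471, θ₃ = 0.0004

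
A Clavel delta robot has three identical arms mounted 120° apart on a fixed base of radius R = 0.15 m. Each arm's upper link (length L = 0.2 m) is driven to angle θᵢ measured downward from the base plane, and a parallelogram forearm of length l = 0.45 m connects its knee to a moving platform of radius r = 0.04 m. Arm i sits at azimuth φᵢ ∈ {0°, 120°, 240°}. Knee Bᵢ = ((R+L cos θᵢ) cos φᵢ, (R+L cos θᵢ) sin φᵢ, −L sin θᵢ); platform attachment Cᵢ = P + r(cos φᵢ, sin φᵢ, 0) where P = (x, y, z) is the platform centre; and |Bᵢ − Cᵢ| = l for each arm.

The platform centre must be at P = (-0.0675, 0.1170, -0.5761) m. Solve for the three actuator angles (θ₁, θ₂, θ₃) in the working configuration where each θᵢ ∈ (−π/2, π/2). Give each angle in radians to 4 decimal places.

θ₁ = 1.3960, θ₂ = 0.7853, θ₃ = 1.3962

rotate P by −φ1: (-0.0675, 0.1170, -0.5761)
  A cos θ + B sin θ = C:  0.1775·cos θ + -0.5761·sin θ = -0.5365
  γ=atan2(-0.5761,0.1775)=-1.2719;  ψ=arccos(-0.8899)=2.6680;  θ1=γ+ψ≈1.3960
rotate P by −φ2: (0.1351, 0.0000, -0.5761)
  A cos θ + B sin θ = C:  -0.0251·cos θ + -0.5761·sin θ = -0.4250
  θ2 = atan2(B,A) + arccos(C/0.5766) = 0.7853
rotate P by −φ3: (-0.0676, -0.1170, -0.5761)
  e−x'=0.1776;  (l²−L²−(e−x')²−y'²−z²)/2L = -0.5365
  γ=atan2(-0.5761,0.1776)=-1.2718;  ψ=arccos(-0.8900)=2.6680;  θ3=γ+ψ≈1.3962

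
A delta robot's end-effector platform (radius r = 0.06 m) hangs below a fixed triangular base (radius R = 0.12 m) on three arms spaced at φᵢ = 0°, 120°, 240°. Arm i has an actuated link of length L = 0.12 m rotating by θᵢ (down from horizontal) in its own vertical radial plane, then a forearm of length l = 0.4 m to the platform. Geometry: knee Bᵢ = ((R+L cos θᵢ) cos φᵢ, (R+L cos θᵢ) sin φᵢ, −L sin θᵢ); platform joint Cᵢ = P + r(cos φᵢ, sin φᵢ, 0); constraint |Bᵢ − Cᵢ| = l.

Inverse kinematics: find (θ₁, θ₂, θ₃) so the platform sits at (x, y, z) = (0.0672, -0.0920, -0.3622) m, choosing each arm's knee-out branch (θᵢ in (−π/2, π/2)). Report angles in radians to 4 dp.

θ₁ = -0.0877, θ₂ = 0.6105, θ₃ = -0.0002

arm 1 (φ=0.0°): x'=0.0672, y'=-0.0920
  A=-0.0072, B=-0.3622, C=(l²−L²−A²−y'²−z²)/(2L)=0.0246
  θ1 = atan2(B,A) + arccos(C/0.3623) = -0.0877
φ2=120.0° → target in arm frame (-0.1133, -0.0122)
  e−x'=0.1733;  (l²−L²−(e−x')²−y'²−z²)/2L = -0.0657
  √(A²+B²)=0.4015;  θ2 = -1.1246+1.7351 ≈ 0.6105
arm 3 (φ=240.0°): x'=0.0461, y'=0.1042
  A=0.0139, B=-0.3622, C=(l²−L²−A²−y'²−z²)/(2L)=0.0140
  θ3 = atan2(B,A) + arccos(C/0.3625) = -0.0002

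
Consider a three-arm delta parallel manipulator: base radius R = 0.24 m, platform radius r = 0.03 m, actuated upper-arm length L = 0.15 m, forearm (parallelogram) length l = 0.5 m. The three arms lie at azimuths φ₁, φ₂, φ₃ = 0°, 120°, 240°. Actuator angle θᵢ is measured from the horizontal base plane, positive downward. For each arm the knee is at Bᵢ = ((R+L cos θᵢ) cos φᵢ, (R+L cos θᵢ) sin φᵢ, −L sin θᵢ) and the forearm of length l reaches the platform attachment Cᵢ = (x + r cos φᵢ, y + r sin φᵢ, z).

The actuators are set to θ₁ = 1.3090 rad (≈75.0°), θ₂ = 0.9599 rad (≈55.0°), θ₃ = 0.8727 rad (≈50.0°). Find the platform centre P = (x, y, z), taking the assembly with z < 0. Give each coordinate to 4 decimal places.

φ1=0.0°: virtual centre (0.2488, 0.0000, -0.1449), radius l
φ2=120.0°: virtual centre (-0.1480, 0.2564, -0.1229), radius l
O3 = (0.3064·cos240.0°, 0.3064·sin240.0°, -0.1149) = (-0.1532, -0.2654, -0.1149)
subtract pairs → two planes through P
[-0.7937 0.5128 0.0440]·P = 0.0198;  [-0.8041 -0.5307 0.0600]·P = 0.0242
det = 0.8335;  x = -0.0275+0.0649z,  y = -0.0039+0.0146z
quadratic in z: (1.0044)z²+(0.2538)z+(-0.1526)=0, √Δ=0.8232 → z ∈ {-0.5361, 0.2834}; z = -0.5361 (taking z<0)
x = -0.0623, y = -0.0117

(-0.0623, -0.0117, -0.5361)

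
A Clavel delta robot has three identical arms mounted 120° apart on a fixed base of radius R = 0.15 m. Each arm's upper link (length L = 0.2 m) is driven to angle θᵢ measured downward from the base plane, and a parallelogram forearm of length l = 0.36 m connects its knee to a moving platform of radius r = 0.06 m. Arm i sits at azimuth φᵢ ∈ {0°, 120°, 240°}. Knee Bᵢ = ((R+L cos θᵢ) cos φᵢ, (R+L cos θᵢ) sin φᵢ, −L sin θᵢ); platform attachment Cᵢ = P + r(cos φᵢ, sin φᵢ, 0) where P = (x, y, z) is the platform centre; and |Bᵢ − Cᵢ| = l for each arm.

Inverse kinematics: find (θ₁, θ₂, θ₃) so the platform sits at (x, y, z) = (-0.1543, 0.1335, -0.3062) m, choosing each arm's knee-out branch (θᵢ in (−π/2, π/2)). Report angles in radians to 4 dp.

arm 1 (φ=0.0°): x'=-0.1543, y'=0.1335
  A=0.2443, B=-0.3062, C=(l²−L²−A²−y'²−z²)/(2L)=-0.2042
  γ=atan2(-0.3062,0.2443)=-0.8974;  ψ=arccos(-0.5212)=2.1190;  θ1=γ+ψ≈1.2217
rotate P by −φ2: (0.1928, 0.0669, -0.3062)
  A cos θ + B sin θ = C:  -0.1028·cos θ + -0.3062·sin θ = -0.0480
  √(A²+B²)=0.3230;  θ2 = -1.8946+1.7199 ≈ -0.1747
arm 3 (φ=240.0°): x'=-0.0385, y'=-0.2004
  A cos θ + B sin θ = C:  0.1285·cos θ + -0.3062·sin θ = -0.1520
  γ=atan2(-0.3062,0.1285)=-1.1736;  ψ=arccos(-0.4578)=2.0464;  θ3=γ+ψ≈0.8728

θ₁ = 1.2217, θ₂ = -0.1747, θ₃ = 0.8728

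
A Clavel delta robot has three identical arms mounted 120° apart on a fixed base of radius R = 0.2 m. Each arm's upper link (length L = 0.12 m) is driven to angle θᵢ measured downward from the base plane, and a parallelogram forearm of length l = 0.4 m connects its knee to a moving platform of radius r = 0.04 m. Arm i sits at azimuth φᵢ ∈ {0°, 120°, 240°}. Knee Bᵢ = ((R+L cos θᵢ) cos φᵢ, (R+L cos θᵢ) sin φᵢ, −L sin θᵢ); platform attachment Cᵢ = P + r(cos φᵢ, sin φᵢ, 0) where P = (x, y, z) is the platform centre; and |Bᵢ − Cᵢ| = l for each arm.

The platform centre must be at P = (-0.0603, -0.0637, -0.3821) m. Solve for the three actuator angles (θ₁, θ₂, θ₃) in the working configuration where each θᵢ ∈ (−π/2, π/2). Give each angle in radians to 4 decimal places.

arm 1 (φ=0.0°): x'=-0.0603, y'=-0.0637
  A cos θ + B sin θ = C:  0.2203·cos θ + -0.3821·sin θ = -0.2208
  θ1 = atan2(B,A) + arccos(C/0.4411) = 1.0473
rotate P by −φ2: (-0.0250, 0.0841, -0.3821)
  e−x'=0.1850;  (l²−L²−(e−x')²−y'²−z²)/2L = -0.1737
  γ=atan2(-0.3821,0.1850)=-1.1199;  ψ=arccos(-0.4093)=1.9924;  θ2=γ+ψ≈0.8726
arm 3 (φ=240.0°): x'=0.0853, y'=-0.0204
  A=0.0747, B=-0.3821, C=(l²−L²−A²−y'²−z²)/(2L)=-0.0266
  θ3 = atan2(B,A) + arccos(C/0.3893) = 0.2615

θ₁ = 1.0473, θ₂ = 0.8726, θ₃ = 0.2615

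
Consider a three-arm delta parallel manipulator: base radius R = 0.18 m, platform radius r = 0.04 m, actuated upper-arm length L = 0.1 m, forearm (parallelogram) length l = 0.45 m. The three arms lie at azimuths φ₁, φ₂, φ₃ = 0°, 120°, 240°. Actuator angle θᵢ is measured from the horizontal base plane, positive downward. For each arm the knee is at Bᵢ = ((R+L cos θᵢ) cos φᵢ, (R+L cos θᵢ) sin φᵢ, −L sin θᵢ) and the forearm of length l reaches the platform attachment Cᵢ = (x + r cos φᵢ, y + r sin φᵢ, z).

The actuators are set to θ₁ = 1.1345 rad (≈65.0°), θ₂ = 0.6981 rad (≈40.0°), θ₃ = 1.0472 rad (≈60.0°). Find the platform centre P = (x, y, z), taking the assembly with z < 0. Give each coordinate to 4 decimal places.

arm 1 at φ=0.0°: (R−r)+L cos θ1 = 0.1823;  centre 1 = (0.1823, 0.0000, -0.0906)
centre 2 = (0.2166·cos120.0°, 0.2166·sin120.0°, -0.0643) = (-0.1083, 0.1876, -0.0643)
centre 3 = (0.1900·cos240.0°, 0.1900·sin240.0°, -0.0866) = (-0.0950, -0.1645, -0.0866)
|centre ₂|²−|centre ₁|² = 0.0096;  |centre ₃|²−|centre ₁|² = 0.0022
[-0.5811 0.3752 0.0527]·P = 0.0096;  [-0.5545 -0.3291 0.0081]·P = 0.0022
Cramer: x(z) = -0.0100+0.0510z;  y(z) = 0.0102-0.0615z
into |P−centre ₁|² = l²: 1.0064z² + 0.1604z + -0.1572 = 0;  Δ = 0.6587;  z = -0.4829 or 0.3235 → z<0 root = -0.4829
x = -0.0346, y = 0.0399

(-0.0346, 0.0399, -0.4829)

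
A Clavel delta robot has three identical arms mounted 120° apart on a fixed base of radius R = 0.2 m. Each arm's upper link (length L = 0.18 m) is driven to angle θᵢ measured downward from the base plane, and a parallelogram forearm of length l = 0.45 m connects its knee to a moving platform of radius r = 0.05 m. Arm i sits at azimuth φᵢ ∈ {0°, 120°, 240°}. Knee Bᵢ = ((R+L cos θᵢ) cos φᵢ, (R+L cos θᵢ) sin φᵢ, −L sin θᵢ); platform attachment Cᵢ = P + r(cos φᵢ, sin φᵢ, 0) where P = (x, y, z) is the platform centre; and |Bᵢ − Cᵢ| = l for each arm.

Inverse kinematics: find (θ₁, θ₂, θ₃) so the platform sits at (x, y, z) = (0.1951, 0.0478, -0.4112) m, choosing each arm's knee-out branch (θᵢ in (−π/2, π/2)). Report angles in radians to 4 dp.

θ₁ = -0.0871, θ₂ = 0.9598, θ₃ = 1.2217

arm 1 (φ=0.0°): x'=0.1951, y'=0.0478
  A cos θ + B sin θ = C:  -0.0451·cos θ + -0.4112·sin θ = -0.0092
  θ1 = atan2(B,A) + arccos(C/0.4137) = -0.0871
rotate P by −φ2: (-0.0562, -0.1929, -0.4112)
  A=0.2062, B=-0.4112, C=(l²−L²−A²−y'²−z²)/(2L)=-0.2186
  θ2 = atan2(B,A) + arccos(C/0.4600) = 0.9598
arm 3 (φ=240.0°): x'=-0.1389, y'=0.1451
  e−x'=0.2889;  (l²−L²−(e−x')²−y'²−z²)/2L = -0.2876
  √(A²+B²)=0.5026;  θ3 = -0.9583+2.1799 ≈ 1.2217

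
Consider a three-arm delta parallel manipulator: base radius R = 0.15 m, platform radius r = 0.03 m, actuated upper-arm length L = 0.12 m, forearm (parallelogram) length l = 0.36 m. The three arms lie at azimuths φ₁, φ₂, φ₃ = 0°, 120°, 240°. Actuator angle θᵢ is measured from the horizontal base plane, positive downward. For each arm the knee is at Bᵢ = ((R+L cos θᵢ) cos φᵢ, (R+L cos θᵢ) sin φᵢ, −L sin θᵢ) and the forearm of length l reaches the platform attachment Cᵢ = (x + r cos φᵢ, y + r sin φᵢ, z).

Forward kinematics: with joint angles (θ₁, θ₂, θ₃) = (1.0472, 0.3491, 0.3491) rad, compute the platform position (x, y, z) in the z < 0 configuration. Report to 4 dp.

arm 1 at φ=0.0°: (R−r)+L cos θ1 = 0.1800;  O1 = (0.1800, 0.0000, -0.1039)
O2 = (0.2328·cos120.0°, 0.2328·sin120.0°, -0.0410) = (-0.1164, 0.2016, -0.0410)
arm 3 at φ=240.0°: (R−r)+L cos θ3 = 0.2328;  O3 = (-0.1164, -0.2016, -0.0410)
eliminate P² terms by subtracting sphere 1 from 2 and 3
[-0.5928 0.4032 0.1258]·P = 0.0127;  [-0.5928 -0.4032 0.1258]·P = 0.0127
Cramer: x(z) = -0.0214+0.2121z;  y(z) = 0.0000-0.0000z
into |P−O₁|² = l²: 1.0450z² + 0.1224z + -0.0783 = 0;  Δ = 0.3421;  z = -0.3384 or 0.2213 → z<0 root = -0.3384
x = -0.0932, y = 0.0000

(-0.0932, 0.0000, -0.3384)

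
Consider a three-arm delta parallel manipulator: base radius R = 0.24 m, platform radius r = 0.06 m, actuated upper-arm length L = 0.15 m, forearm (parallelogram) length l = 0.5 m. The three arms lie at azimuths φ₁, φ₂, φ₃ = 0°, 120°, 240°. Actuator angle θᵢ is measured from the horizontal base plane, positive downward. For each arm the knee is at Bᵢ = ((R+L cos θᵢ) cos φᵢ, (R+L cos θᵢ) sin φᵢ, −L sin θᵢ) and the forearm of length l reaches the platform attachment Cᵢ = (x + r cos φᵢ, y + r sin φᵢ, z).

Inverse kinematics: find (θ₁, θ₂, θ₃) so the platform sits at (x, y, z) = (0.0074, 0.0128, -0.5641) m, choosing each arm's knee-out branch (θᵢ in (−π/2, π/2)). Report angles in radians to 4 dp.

θ₁ = 1.0472, θ₂ = 1.0472, θ₃ = 1.1342

rotate P by −φ1: (0.0074, 0.0128, -0.5641)
  e−x'=0.1726;  (l²−L²−(e−x')²−y'²−z²)/2L = -0.4022
  √(A²+B²)=0.5899;  θ1 = -1.2739+2.3210 ≈ 1.0472
rotate P by −φ2: (0.0074, -0.0128, -0.5641)
  e−x'=0.1726;  (l²−L²−(e−x')²−y'²−z²)/2L = -0.4022
  γ=atan2(-0.5641,0.1726)=-1.2738;  ψ=arccos(-0.6818)=2.3211;  θ2=γ+ψ≈1.0472
φ3=240.0° → target in arm frame (-0.0148, 0.0000)
  e−x'=0.1948;  (l²−L²−(e−x')²−y'²−z²)/2L = -0.4288
  √(A²+B²)=0.5968;  θ3 = -1.2383+2.3725 ≈ 1.1342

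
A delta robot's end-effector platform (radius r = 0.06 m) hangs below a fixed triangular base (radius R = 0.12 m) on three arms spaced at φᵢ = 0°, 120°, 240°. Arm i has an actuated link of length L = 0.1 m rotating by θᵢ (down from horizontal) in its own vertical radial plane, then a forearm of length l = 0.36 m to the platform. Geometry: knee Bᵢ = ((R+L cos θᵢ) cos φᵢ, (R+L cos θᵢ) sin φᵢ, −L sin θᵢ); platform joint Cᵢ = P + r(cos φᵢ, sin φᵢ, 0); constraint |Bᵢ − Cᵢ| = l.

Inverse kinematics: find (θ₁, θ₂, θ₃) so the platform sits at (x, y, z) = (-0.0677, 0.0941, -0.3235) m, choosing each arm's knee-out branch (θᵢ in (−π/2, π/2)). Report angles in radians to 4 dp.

arm 1 (φ=0.0°): x'=-0.0677, y'=0.0941
  e−x'=0.1277;  (l²−L²−(e−x')²−y'²−z²)/2L = -0.0511
  θ1 = atan2(B,A) + arccos(C/0.3478) = 0.5233
rotate P by −φ2: (0.1153, 0.0116, -0.3235)
  A cos θ + B sin θ = C:  -0.0553·cos θ + -0.3235·sin θ = 0.0588
  γ=atan2(-0.3235,-0.0553)=-1.7402;  ψ=arccos(0.1790)=1.3908;  θ2=γ+ψ≈-0.3494
arm 3 (φ=240.0°): x'=-0.0476, y'=-0.1057
  e−x'=0.1076;  (l²−L²−(e−x')²−y'²−z²)/2L = -0.0390
  √(A²+B²)=0.3409;  θ3 = -1.2496+1.6855 ≈ 0.4360

θ₁ = 0.5233, θ₂ = -0.3494, θ₃ = 0.4360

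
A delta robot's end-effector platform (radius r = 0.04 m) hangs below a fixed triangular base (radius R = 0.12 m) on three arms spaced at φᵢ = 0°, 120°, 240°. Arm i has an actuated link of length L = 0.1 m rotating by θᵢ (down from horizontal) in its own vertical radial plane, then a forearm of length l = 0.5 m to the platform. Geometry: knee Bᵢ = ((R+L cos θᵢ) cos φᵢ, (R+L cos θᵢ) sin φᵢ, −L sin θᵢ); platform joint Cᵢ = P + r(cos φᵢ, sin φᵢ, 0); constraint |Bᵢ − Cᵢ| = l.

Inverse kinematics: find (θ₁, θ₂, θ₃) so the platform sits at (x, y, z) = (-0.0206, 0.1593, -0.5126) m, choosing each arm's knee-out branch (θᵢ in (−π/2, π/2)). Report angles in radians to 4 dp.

θ₁ = 0.7853, θ₂ = 0.1744, θ₃ = 1.1347

φ1=0.0° → target in arm frame (-0.0206, 0.1593)
  A cos θ + B sin θ = C:  0.1006·cos θ + -0.5126·sin θ = -0.2913
  γ=atan2(-0.5126,0.1006)=-1.3770;  ψ=arccos(-0.5576)=2.1623;  θ1=γ+ψ≈0.7853
φ2=120.0° → target in arm frame (0.1483, -0.0618)
  A=-0.0683, B=-0.5126, C=(l²−L²−A²−y'²−z²)/(2L)=-0.1562
  θ2 = atan2(B,A) + arccos(C/0.5171) = 0.1744
φ3=240.0° → target in arm frame (-0.1277, -0.0975)
  A cos θ + B sin θ = C:  0.2077·cos θ + -0.5126·sin θ = -0.3769
  θ3 = atan2(B,A) + arccos(C/0.5531) = 1.1347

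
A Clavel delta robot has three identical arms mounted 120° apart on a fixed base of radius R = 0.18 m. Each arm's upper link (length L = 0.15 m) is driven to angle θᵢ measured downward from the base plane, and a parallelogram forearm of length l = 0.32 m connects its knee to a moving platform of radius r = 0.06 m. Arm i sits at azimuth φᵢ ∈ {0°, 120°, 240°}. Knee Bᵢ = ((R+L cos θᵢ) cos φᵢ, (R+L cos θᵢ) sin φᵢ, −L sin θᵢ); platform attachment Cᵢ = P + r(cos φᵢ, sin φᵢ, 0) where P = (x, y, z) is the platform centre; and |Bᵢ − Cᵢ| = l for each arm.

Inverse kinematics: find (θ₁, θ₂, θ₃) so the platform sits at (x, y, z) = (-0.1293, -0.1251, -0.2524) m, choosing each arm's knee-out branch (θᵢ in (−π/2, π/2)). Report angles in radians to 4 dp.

φ1=0.0° → target in arm frame (-0.1293, -0.1251)
  A cos θ + B sin θ = C:  0.2493·cos θ + -0.2524·sin θ = -0.2054
  √(A²+B²)=0.3548;  θ1 = -0.7916+2.1881 ≈ 1.3965
rotate P by −φ2: (-0.0437, 0.1745, -0.2524)
  A=0.1637, B=-0.2524, C=(l²−L²−A²−y'²−z²)/(2L)=-0.1369
  √(A²+B²)=0.3008;  θ2 = -0.9955+2.0431 ≈ 1.0477
rotate P by −φ3: (0.1730, -0.0494, -0.2524)
  A cos θ + B sin θ = C:  -0.0530·cos θ + -0.2524·sin θ = 0.0365
  √(A²+B²)=0.2579;  θ3 = -1.7777+1.4289 ≈ -0.3489

θ₁ = 1.3965, θ₂ = 1.0477, θ₃ = -0.3489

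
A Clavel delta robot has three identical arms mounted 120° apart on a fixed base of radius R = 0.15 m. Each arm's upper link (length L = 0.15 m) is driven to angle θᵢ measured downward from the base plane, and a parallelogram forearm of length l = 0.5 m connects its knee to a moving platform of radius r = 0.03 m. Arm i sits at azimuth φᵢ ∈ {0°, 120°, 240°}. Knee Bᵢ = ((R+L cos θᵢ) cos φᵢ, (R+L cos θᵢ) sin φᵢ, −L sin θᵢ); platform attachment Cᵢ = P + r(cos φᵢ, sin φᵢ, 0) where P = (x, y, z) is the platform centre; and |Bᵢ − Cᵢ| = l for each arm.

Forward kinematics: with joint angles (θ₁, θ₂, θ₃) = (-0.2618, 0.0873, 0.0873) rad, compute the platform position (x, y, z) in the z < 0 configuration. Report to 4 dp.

(0.0524, 0.0000, -0.4138)

O1 = (0.2649·cos0.0°, 0.2649·sin0.0°, 0.0388) = (0.2649, 0.0000, 0.0388)
φ2=120.0°: virtual centre (-0.1347, 0.2333, -0.0131), radius l
φ3=240.0°: virtual centre (-0.1347, -0.2333, -0.0131), radius l
subtract pairs → two planes through P
[-0.7992 0.4667 -0.1038]·P = 0.0011;  [-0.7992 -0.4667 -0.1038]·P = 0.0011
Cramer: x(z) = -0.0014-0.1299z;  y(z) = 0.0000+0.0000z
sphere 1 gives Az²+Bz+C=0 with A=1.0169, B=-0.0085, C=-0.1776;  B²−4AC=0.7225;  roots -0.4138, 0.4221;  negative root z = -0.4138
x = 0.0524, y = 0.0000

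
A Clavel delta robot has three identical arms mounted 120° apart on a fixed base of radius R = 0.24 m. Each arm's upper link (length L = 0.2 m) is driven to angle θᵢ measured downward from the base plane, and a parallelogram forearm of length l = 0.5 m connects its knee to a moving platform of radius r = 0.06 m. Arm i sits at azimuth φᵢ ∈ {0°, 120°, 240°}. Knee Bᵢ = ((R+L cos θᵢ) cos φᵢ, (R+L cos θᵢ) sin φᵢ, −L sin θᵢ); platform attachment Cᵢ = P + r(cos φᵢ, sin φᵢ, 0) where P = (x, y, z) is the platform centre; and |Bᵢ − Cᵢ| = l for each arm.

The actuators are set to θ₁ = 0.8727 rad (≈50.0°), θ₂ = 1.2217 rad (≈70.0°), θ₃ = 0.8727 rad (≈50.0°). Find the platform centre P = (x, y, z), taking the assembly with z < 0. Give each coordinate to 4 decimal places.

(0.0380, -0.0657, -0.5685)

φ1=0.0°: virtual centre (0.3086, 0.0000, -0.1532), radius l
φ2=120.0°: virtual centre (-0.1242, 0.2151, -0.1879), radius l
arm 3 at φ=240.0°: e+L cos θ3 = 0.3086;  S3 = (-0.1543, -0.2672, -0.1532)
eliminate P² terms by subtracting sphere 1 from 2 and 3
linear system: -0.8655x+0.4303y = -0.0217−-0.0694z; -0.9257x+-0.5344y = 0.0000−0.0000z
det = 0.8608;  x = 0.0134+-0.0431z,  y = -0.0233+0.0747z
into |P−S₁|² = l²: 1.0074z² + 0.3284z + -0.1389 = 0;  Δ = 0.6675;  z = -0.5685 or 0.2425 → z<0 root = -0.5685
x = 0.0380, y = -0.0657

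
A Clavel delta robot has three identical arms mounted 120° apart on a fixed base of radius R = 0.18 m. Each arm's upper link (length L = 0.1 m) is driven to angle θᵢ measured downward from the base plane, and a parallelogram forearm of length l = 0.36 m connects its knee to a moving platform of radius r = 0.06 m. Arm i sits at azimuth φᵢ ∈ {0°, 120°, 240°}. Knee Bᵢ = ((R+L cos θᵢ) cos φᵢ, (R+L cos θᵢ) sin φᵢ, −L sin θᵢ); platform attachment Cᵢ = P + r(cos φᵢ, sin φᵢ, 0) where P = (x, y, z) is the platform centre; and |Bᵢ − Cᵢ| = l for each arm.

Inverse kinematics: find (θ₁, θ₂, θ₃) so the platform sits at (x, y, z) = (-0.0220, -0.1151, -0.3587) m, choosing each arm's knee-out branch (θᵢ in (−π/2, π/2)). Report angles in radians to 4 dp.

θ₁ = 0.9600, θ₂ = 1.3088, θ₃ = 0.1747

φ1=0.0° → target in arm frame (-0.0220, -0.1151)
  A=0.1420, B=-0.3587, C=(l²−L²−A²−y'²−z²)/(2L)=-0.2124
  θ1 = atan2(B,A) + arccos(C/0.3858) = 0.9600
φ2=120.0° → target in arm frame (-0.0887, 0.0766)
  A=0.2087, B=-0.3587, C=(l²−L²−A²−y'²−z²)/(2L)=-0.2924
  θ2 = atan2(B,A) + arccos(C/0.4150) = 1.3088
arm 3 (φ=240.0°): x'=0.1107, y'=0.0385
  A cos θ + B sin θ = C:  0.0093·cos θ + -0.3587·sin θ = -0.0532
  γ=atan2(-0.3587,0.0093)=-1.5448;  ψ=arccos(-0.1482)=1.7195;  θ3=γ+ψ≈0.1747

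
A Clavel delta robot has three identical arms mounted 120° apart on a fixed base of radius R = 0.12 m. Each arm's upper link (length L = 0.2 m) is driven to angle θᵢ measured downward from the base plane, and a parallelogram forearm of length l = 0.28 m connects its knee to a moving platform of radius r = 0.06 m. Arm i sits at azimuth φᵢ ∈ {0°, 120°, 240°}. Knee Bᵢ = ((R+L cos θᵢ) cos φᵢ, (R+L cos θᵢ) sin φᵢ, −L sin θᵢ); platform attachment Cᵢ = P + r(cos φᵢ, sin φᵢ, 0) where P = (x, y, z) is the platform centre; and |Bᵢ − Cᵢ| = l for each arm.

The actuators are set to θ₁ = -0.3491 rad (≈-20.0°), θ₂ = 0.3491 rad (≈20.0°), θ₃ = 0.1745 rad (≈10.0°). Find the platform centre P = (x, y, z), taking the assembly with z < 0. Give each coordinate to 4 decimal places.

φ1=0.0°: virtual centre (0.2479, 0.0000, 0.0684), radius l
arm 2 at φ=120.0°: e+L cos θ2 = 0.2479;  O2 = (-0.1240, 0.2147, -0.0684)
φ3=240.0°: virtual centre (-0.1285, -0.2225, -0.0347), radius l
|O₂|²−|O₁|² = 0.0000;  |O₃|²−|O₁|² = 0.0011
linear system: -0.7438x+0.4294y = 0.0000−-0.2736z; -0.7528x+-0.4451y = 0.0011−-0.2063z
Cramer: x(z) = -0.0007-0.3215z;  y(z) = -0.0012+0.0804z
sphere 1 gives Az²+Bz+C=0 with A=1.1098, B=0.0229, C=-0.0119;  B²−4AC=0.0533;  roots -0.1143, 0.0937;  negative root z = -0.1143
x = 0.0360, y = -0.0104

(0.0360, -0.0104, -0.1143)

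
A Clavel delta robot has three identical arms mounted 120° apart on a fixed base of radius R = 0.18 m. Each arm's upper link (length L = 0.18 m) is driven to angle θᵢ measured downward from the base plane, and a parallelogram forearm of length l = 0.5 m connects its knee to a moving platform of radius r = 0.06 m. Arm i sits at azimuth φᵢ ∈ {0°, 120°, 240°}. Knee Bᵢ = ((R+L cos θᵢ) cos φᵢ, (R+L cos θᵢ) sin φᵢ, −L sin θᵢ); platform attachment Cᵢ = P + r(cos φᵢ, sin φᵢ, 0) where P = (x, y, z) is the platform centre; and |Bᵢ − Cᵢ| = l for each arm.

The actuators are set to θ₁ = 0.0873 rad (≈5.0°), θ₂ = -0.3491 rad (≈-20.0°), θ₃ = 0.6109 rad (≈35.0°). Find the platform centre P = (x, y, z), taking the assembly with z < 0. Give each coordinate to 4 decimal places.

centre 1 = (0.2993·cos0.0°, 0.2993·sin0.0°, -0.0157) = (0.2993, 0.0000, -0.0157)
arm 2 at φ=120.0°: e+L cos θ2 = 0.2891;  centre 2 = (-0.1446, 0.2504, 0.0616)
arm 3 at φ=240.0°: e+L cos θ3 = 0.2674;  centre 3 = (-0.1337, -0.2316, -0.1032)
|centre ₂|²−|centre ₁|² = -0.0024;  |centre ₃|²−|centre ₁|² = -0.0076
linear system: -0.8878x+0.5008y = -0.0024−0.1545z; -0.8661x+-0.4632y = -0.0076−-0.1751z
Cramer: x(z) = 0.0059-0.0191z;  y(z) = 0.0055-0.3424z
quadratic in z: (1.1176)z²+(0.0388)z+(-0.1636)=0, √Δ=0.8561 → z ∈ {-0.4004, 0.3657}; z = -0.4004 (taking z<0)
x = 0.0135, y = 0.1426

(0.0135, 0.1426, -0.4004)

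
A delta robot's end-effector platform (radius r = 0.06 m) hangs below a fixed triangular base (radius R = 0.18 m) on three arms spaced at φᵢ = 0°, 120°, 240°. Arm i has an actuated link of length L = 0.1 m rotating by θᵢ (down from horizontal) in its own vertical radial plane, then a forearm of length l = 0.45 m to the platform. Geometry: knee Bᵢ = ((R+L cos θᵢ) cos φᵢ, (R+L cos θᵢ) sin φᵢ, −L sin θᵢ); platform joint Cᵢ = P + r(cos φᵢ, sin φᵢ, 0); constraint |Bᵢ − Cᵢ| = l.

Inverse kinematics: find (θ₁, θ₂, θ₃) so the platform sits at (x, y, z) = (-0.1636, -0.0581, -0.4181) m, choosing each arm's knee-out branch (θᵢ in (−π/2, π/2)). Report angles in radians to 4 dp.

θ₁ = 1.3093, θ₂ = 0.4363, θ₃ = -0.0871

rotate P by −φ1: (-0.1636, -0.0581, -0.4181)
  A=0.2836, B=-0.4181, C=(l²−L²−A²−y'²−z²)/(2L)=-0.3306
  θ1 = atan2(B,A) + arccos(C/0.5052) = 1.3093
arm 2 (φ=120.0°): x'=0.0315, y'=0.1707
  e−x'=0.0885;  (l²−L²−(e−x')²−y'²−z²)/2L = -0.0965
  θ2 = atan2(B,A) + arccos(C/0.4274) = 0.4363
rotate P by −φ3: (0.1321, -0.1126, -0.4181)
  A cos θ + B sin θ = C:  -0.0121·cos θ + -0.4181·sin θ = 0.0243
  θ3 = atan2(B,A) + arccos(C/0.4183) = -0.0871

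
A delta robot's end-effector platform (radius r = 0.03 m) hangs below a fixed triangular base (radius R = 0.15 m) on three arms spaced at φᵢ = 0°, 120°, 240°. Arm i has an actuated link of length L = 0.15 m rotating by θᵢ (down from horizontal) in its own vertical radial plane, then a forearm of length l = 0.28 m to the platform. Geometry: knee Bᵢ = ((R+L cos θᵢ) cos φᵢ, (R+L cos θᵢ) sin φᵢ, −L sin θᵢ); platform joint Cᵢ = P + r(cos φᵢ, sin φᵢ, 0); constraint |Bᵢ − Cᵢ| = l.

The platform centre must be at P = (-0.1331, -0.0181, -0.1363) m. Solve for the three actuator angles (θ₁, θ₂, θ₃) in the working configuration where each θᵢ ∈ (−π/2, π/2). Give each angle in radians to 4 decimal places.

θ₁ = 1.3960, θ₂ = 0.0874, θ₃ = -0.3485

rotate P by −φ1: (-0.1331, -0.0181, -0.1363)
  A cos θ + B sin θ = C:  0.2531·cos θ + -0.1363·sin θ = -0.0902
  γ=atan2(-0.1363,0.2531)=-0.4940;  ψ=arccos(-0.3138)=1.8900;  θ1=γ+ψ≈1.3960
rotate P by −φ2: (0.0509, 0.1243, -0.1363)
  e−x'=0.0691;  (l²−L²−(e−x')²−y'²−z²)/2L = 0.0570
  √(A²+B²)=0.1528;  θ2 = -1.1014+1.1888 ≈ 0.0874
φ3=240.0° → target in arm frame (0.0822, -0.1062)
  A=0.0378, B=-0.1363, C=(l²−L²−A²−y'²−z²)/(2L)=0.0820
  θ3 = atan2(B,A) + arccos(C/0.1414) = -0.3485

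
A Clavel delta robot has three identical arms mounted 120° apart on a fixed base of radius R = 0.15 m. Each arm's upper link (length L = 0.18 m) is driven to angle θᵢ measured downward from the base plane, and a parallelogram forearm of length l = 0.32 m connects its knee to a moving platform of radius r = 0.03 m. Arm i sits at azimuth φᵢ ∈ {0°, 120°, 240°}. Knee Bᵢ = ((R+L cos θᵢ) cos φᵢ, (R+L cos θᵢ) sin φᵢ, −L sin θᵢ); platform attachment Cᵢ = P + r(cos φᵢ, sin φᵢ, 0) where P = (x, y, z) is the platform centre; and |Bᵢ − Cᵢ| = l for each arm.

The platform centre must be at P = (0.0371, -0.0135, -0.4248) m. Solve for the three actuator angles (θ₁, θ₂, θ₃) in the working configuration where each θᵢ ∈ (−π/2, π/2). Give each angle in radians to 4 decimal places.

θ₁ = 1.0471, θ₂ = 1.3085, θ₃ = 1.2215

arm 1 (φ=0.0°): x'=0.0371, y'=-0.0135
  A=0.0829, B=-0.4248, C=(l²−L²−A²−y'²−z²)/(2L)=-0.3264
  γ=atan2(-0.4248,0.0829)=-1.3781;  ψ=arccos(-0.7542)=2.4252;  θ1=γ+ψ≈1.0471
rotate P by −φ2: (-0.0302, -0.0254, -0.4248)
  A=0.1502, B=-0.4248, C=(l²−L²−A²−y'²−z²)/(2L)=-0.3713
  γ=atan2(-0.4248,0.1502)=-1.2309;  ψ=arccos(-0.8241)=2.5393;  θ2=γ+ψ≈1.3085
rotate P by −φ3: (-0.0069, 0.0389, -0.4248)
  A cos θ + B sin θ = C:  0.1269·cos θ + -0.4248·sin θ = -0.3557
  γ=atan2(-0.4248,0.1269)=-1.2806;  ψ=arccos(-0.8024)=2.5021;  θ3=γ+ψ≈1.2215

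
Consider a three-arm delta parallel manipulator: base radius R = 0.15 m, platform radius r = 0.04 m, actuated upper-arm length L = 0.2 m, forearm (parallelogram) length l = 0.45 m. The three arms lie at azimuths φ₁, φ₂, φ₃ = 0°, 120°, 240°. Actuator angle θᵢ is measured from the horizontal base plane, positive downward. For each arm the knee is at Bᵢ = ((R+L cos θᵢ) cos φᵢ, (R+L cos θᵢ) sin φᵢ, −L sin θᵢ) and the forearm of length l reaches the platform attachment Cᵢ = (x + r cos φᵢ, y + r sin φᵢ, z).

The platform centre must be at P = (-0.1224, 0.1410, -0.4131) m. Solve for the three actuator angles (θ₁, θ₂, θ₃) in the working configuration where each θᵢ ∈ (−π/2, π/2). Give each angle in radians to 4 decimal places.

rotate P by −φ1: (-0.1224, 0.1410, -0.4131)
  A=0.2324, B=-0.4131, C=(l²−L²−A²−y'²−z²)/(2L)=-0.2051
  √(A²+B²)=0.4740;  θ1 = -1.0583+2.0183 ≈ 0.9600
φ2=120.0° → target in arm frame (0.1833, 0.0355)
  A cos θ + B sin θ = C:  -0.0733·cos θ + -0.4131·sin θ = -0.0370
  γ=atan2(-0.4131,-0.0733)=-1.7464;  ψ=arccos(-0.0881)=1.6590;  θ2=γ+ψ≈-0.0874
rotate P by −φ3: (-0.0609, -0.1765, -0.4131)
  e−x'=0.1709;  (l²−L²−(e−x')²−y'²−z²)/2L = -0.1713
  θ3 = atan2(B,A) + arccos(C/0.4471) = 0.7855

θ₁ = 0.9600, θ₂ = -0.0874, θ₃ = 0.7855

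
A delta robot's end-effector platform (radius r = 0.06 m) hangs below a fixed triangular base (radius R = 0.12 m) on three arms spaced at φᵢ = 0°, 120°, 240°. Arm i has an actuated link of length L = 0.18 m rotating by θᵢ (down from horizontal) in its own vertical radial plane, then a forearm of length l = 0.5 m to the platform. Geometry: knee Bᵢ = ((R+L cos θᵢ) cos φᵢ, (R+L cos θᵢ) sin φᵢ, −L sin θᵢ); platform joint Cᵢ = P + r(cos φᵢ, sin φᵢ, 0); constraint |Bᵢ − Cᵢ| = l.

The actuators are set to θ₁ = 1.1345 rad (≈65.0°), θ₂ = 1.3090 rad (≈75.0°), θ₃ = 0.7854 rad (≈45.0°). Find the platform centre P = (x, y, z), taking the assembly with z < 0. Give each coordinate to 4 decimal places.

(-0.0187, -0.1297, -0.6206)

arm 1 at φ=0.0°: ρ1 = 0.1361;  centre 1 = (0.1361, 0.0000, -0.1631)
φ2=120.0°: virtual centre (-0.0533, 0.0923, -0.1739), radius l
centre 3 = (0.1873·cos240.0°, 0.1873·sin240.0°, -0.1273) = (-0.0936, -0.1622, -0.1273)
subtract pairs → two planes through P
[-0.3787 0.1846 -0.0215]·P = -0.0035;  [-0.4594 -0.3244 0.0717]·P = 0.0061
det = 0.2077;  x = 0.0001+0.0302z,  y = -0.0190+0.1783z
sphere 1 gives Az²+Bz+C=0 with A=1.0327, B=0.3113, C=-0.2045;  B²−4AC=0.9417;  roots -0.6206, 0.3192;  negative root z = -0.6206
x = -0.0187, y = -0.1297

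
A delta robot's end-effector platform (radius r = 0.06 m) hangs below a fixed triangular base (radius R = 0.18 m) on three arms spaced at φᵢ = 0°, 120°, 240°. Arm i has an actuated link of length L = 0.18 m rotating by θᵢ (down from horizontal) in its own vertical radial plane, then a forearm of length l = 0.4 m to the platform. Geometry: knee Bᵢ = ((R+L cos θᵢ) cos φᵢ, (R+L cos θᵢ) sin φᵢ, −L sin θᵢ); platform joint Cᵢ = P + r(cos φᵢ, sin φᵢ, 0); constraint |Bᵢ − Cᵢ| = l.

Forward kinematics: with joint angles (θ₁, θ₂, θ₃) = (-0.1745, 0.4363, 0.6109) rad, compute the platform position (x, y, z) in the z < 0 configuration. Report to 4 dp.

φ1=0.0°: virtual centre (0.2973, 0.0000, 0.0313), radius l
arm 2 at φ=120.0°: e+L cos θ2 = 0.2831;  S2 = (-0.1416, 0.2452, -0.0761)
S3 = (0.2674·cos240.0°, 0.2674·sin240.0°, -0.1032) = (-0.1337, -0.2316, -0.1032)
|S₂|²−|S₁|² = -0.0034;  |S₃|²−|S₁|² = -0.0072
linear system: -0.8777x+0.4904y = -0.0034−-0.2146z; -0.8620x+-0.4632y = -0.0072−-0.2690z
det = 0.8293;  x = 0.0061+-0.2790z,  y = 0.0041+-0.0616z
quadratic in z: (1.0816)z²+(0.0994)z+(-0.0742)=0, √Δ=0.5754 → z ∈ {-0.3120, 0.2200}; z = -0.3120 (taking z<0)
x = 0.0932, y = 0.0233

(0.0932, 0.0233, -0.3120)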